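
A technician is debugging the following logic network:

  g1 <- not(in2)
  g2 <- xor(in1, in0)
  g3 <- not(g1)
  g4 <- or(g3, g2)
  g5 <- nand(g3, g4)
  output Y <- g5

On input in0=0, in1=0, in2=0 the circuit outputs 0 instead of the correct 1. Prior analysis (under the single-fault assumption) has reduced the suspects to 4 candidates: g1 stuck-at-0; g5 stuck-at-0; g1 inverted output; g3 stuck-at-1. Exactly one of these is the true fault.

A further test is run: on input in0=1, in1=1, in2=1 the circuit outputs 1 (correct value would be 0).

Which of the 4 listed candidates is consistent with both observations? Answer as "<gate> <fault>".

Evaluate each candidate on input in0=1, in1=1, in2=1:
  g1 stuck-at-0: g1=0 [stuck-at-0], g2=0, g3=1, g4=1, g5=0 → 0 — eliminated
  g5 stuck-at-0: g1=0, g2=0, g3=1, g4=1, g5=0 [stuck-at-0] → 0 — eliminated
  g1 inverted output: g1=1 [inverted output], g2=0, g3=0, g4=0, g5=1 → 1 — matches
  g3 stuck-at-1: g1=0, g2=0, g3=1 [stuck-at-1], g4=1, g5=0 → 0 — eliminated
Only g1 inverted output reproduces the observed 1.

g1 inverted output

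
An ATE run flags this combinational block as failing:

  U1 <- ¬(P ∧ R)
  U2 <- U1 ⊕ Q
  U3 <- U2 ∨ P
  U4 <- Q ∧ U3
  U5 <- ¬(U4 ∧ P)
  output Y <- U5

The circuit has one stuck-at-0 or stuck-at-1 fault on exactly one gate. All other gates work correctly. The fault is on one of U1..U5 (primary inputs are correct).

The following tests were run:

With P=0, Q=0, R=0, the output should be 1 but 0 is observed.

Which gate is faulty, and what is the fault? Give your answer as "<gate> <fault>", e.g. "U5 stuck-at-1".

Fault-free values for test 1 (P=0, Q=0, R=0): U1=1, U2=1, U3=1, U4=0, U5=1, giving Y=1. Observed 0.
Test 1: faults giving observed 0 are {U5 stuck-at-0}.
Only U5 stuck-at-0 is consistent with every test.

U5 stuck-at-0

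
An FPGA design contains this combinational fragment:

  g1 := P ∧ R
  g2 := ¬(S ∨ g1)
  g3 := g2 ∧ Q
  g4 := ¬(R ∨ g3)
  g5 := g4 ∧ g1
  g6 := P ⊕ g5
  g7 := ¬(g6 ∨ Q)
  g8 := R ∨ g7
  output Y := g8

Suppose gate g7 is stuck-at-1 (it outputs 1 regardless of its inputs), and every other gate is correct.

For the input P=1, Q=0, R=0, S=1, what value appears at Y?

Propagate with g7 forced: g1=0, g2=0, g3=0, g4=1, g5=0, g6=1, g7=1 [stuck-at-1], g8=1.
So Y = 1. (Without the fault it would be 0.)

1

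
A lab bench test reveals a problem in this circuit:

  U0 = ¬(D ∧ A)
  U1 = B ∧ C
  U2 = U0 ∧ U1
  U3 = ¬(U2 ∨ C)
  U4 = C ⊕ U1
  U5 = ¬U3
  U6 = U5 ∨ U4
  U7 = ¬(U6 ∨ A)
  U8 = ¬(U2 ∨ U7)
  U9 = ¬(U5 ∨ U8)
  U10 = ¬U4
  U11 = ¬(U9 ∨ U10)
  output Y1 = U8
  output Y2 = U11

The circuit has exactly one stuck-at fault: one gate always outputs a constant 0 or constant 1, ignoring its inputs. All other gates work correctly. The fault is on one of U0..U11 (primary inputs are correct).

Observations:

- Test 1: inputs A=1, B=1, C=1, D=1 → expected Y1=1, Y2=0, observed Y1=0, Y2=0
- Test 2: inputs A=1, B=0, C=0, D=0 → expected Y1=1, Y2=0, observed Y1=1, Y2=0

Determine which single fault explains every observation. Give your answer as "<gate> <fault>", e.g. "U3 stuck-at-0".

Fault-free values for test 1 (A=1, B=1, C=1, D=1): U0=0, U1=1, U2=0, U3=0, U4=0, U5=1, U6=1, U7=0, U8=1, U9=0, U10=1, U11=0, giving Y1=1, Y2=0. Observed Y1=0, Y2=0.
Test 1: faults giving observed Y1=0, Y2=0 are {U0 stuck-at-1, U2 stuck-at-1, U7 stuck-at-1, U8 stuck-at-0}.
Test 2 (A=1, B=0, C=0, D=0): fault-free U0=1, U1=0, U2=0, U3=1, U4=0, U5=0, U6=0, U7=0, U8=1, U9=0, U10=1, U11=0 → Y1=1, Y2=0; observed Y1=1, Y2=0. Eliminates U2 stuck-at-1, U7 stuck-at-1, U8 stuck-at-0.
Only U0 stuck-at-1 is consistent with every test.

U0 stuck-at-1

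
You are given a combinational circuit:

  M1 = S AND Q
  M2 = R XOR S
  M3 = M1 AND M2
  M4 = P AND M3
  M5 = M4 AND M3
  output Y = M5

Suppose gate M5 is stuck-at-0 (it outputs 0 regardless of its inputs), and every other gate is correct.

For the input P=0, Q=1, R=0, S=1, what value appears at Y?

Propagate with M5 forced: M1=1, M2=1, M3=1, M4=0, M5=0 [stuck-at-0].
So Y = 0. (Same as the fault-free value — the fault is masked on this input.)

0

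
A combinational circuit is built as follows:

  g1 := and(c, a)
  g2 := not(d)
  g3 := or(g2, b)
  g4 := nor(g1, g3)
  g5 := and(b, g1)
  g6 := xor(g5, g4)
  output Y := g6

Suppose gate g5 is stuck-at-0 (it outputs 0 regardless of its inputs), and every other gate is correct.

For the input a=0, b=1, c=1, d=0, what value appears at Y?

Propagate with g5 forced: g1=0, g2=1, g3=1, g4=0, g5=0 [stuck-at-0], g6=0.
So Y = 0. (Same as the fault-free value — the fault is masked on this input.)

0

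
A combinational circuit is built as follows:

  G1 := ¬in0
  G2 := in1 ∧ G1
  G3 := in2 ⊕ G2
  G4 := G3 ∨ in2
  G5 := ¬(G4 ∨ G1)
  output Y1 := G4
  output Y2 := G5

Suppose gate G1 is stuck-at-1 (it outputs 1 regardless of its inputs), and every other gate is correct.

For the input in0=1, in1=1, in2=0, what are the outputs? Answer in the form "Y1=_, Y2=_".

Propagate with G1 forced: G1=1 [stuck-at-1], G2=1, G3=1, G4=1, G5=0.
So the outputs are Y1=1, Y2=0. (Without the fault they would be Y1=0, Y2=1.)

Y1=1, Y2=0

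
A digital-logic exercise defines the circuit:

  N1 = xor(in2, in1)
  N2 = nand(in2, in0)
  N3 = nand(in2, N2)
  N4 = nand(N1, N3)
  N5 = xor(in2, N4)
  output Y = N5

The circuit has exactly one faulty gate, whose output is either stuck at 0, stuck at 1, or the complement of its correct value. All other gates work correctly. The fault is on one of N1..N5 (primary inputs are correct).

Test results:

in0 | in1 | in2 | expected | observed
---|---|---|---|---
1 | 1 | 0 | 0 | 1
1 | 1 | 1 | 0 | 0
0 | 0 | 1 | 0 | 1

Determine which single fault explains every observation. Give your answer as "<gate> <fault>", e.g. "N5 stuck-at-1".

Fault-free values for test 1 (in0=1, in1=1, in2=0): N1=1, N2=1, N3=1, N4=0, N5=0, giving Y=0. Observed 1.
Test 1: faults giving observed 1 are {N1 stuck-at-0, N1 inverted output, N3 stuck-at-0, N3 inverted output, N4 stuck-at-1, N4 inverted output, N5 stuck-at-1, N5 inverted output}.
Test 2 (in0=1, in1=1, in2=1): fault-free N1=0, N2=0, N3=1, N4=1, N5=0 → 0; observed 0. Eliminates N1 inverted output, N4 inverted output, N5 stuck-at-1, N5 inverted output.
Test 3 (in0=0, in1=0, in2=1): fault-free N1=1, N2=1, N3=0, N4=1, N5=0 → 0; observed 1. Eliminates N1 stuck-at-0, N3 stuck-at-0, N4 stuck-at-1.
Only N3 inverted output is consistent with every test.

N3 inverted output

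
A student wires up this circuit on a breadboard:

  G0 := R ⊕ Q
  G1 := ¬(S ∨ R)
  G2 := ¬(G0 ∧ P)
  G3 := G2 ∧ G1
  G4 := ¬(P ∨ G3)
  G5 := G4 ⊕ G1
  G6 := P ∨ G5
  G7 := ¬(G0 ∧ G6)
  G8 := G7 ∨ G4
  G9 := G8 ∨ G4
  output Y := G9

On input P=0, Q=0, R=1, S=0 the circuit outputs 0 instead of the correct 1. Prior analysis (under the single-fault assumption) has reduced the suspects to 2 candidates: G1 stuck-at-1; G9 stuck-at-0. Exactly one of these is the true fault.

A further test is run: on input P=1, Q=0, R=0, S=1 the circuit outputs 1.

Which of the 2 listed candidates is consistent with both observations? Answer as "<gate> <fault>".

Evaluate each candidate on input P=1, Q=0, R=0, S=1:
  G1 stuck-at-1: G0=0, G1=1 [stuck-at-1], G2=1, G3=1, G4=0, G5=1, G6=1, G7=1, G8=1, G9=1 → 1 — matches
  G9 stuck-at-0: G0=0, G1=0, G2=1, G3=0, G4=0, G5=0, G6=1, G7=1, G8=1, G9=0 [stuck-at-0] → 0 — eliminated
Only G1 stuck-at-1 reproduces the observed 1.

G1 stuck-at-1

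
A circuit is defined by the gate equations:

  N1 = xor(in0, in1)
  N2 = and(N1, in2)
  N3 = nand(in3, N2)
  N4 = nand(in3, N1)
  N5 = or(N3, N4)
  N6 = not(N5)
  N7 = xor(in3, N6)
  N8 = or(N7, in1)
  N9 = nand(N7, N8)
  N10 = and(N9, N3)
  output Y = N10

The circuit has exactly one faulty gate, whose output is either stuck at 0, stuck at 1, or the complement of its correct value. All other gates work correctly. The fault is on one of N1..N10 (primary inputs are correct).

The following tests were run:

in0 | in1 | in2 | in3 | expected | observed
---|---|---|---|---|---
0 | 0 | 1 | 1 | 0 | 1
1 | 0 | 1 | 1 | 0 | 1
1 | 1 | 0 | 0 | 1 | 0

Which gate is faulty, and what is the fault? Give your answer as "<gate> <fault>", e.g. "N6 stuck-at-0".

N10 inverted output

Fault-free values for test 1 (in0=0, in1=0, in2=1, in3=1): N1=0, N2=0, N3=1, N4=1, N5=1, N6=0, N7=1, N8=1, N9=0, N10=0, giving Y=0. Observed 1.
Test 1: faults giving observed 1 are {N5 stuck-at-0, N5 inverted output, N6 stuck-at-1, N6 inverted output, N7 stuck-at-0, N7 inverted output, N8 stuck-at-0, N8 inverted output, N9 stuck-at-1, N9 inverted output, N10 stuck-at-1, N10 inverted output}.
Test 2 (in0=1, in1=0, in2=1, in3=1): fault-free N1=1, N2=1, N3=0, N4=0, N5=0, N6=1, N7=0, N8=0, N9=1, N10=0 → 0; observed 1. Eliminates N5 stuck-at-0, N5 inverted output, N6 stuck-at-1, N6 inverted output, N7 stuck-at-0, N7 inverted output, N8 stuck-at-0, N8 inverted output, N9 stuck-at-1, N9 inverted output.
Test 3 (in0=1, in1=1, in2=0, in3=0): fault-free N1=0, N2=0, N3=1, N4=1, N5=1, N6=0, N7=0, N8=1, N9=1, N10=1 → 1; observed 0. Eliminates N10 stuck-at-1.
Only N10 inverted output is consistent with every test.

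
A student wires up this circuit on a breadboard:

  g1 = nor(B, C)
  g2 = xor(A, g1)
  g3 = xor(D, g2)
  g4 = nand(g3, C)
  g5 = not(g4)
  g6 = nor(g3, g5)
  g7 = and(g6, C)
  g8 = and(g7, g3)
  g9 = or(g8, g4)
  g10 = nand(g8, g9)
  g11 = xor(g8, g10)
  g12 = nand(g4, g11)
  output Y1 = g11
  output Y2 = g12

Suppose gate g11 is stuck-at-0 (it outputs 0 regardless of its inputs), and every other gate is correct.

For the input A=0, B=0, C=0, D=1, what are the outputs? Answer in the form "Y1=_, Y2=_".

Propagate with g11 forced: g1=1, g2=1, g3=0, g4=1, g5=0, g6=1, g7=0, g8=0, g9=1, g10=1, g11=0 [stuck-at-0], g12=1.
So the outputs are Y1=0, Y2=1. (Without the fault they would be Y1=1, Y2=0.)

Y1=0, Y2=1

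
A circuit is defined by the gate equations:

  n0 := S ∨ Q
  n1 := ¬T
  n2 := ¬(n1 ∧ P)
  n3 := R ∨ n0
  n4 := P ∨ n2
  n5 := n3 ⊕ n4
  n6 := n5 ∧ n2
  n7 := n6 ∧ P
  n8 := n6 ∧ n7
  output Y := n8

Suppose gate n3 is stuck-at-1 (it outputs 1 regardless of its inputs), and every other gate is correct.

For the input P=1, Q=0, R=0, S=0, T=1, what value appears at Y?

Propagate with n3 forced: n0=0, n1=0, n2=1, n3=1 [stuck-at-1], n4=1, n5=0, n6=0, n7=0, n8=0.
So Y = 0. (Without the fault it would be 1.)

0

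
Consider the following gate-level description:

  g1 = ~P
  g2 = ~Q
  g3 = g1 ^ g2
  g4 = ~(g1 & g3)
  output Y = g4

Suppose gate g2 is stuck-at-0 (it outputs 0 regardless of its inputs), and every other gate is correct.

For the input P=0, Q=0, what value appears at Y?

0

Propagate with g2 forced: g1=1, g2=0 [stuck-at-0], g3=1, g4=0.
So Y = 0. (Without the fault it would be 1.)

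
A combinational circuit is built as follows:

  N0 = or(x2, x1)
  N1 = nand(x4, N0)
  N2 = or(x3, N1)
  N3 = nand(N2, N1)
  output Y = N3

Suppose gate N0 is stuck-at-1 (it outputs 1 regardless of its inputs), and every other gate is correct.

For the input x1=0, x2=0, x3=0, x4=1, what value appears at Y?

Propagate with N0 forced: N0=1 [stuck-at-1], N1=0, N2=0, N3=1.
So Y = 1. (Without the fault it would be 0.)

1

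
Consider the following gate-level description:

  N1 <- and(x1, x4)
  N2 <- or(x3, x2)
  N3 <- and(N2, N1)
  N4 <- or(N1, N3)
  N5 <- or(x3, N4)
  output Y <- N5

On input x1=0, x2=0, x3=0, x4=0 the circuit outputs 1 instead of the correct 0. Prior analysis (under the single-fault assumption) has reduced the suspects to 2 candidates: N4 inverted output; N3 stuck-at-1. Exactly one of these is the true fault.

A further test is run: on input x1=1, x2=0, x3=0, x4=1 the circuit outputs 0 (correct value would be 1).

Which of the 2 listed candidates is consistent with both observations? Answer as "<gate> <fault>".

N4 inverted output

Evaluate each candidate on input x1=1, x2=0, x3=0, x4=1:
  N4 inverted output: N1=1, N2=0, N3=0, N4=0 [inverted output], N5=0 → 0 — matches
  N3 stuck-at-1: N1=1, N2=0, N3=1 [stuck-at-1], N4=1, N5=1 → 1 — eliminated
Only N4 inverted output reproduces the observed 0.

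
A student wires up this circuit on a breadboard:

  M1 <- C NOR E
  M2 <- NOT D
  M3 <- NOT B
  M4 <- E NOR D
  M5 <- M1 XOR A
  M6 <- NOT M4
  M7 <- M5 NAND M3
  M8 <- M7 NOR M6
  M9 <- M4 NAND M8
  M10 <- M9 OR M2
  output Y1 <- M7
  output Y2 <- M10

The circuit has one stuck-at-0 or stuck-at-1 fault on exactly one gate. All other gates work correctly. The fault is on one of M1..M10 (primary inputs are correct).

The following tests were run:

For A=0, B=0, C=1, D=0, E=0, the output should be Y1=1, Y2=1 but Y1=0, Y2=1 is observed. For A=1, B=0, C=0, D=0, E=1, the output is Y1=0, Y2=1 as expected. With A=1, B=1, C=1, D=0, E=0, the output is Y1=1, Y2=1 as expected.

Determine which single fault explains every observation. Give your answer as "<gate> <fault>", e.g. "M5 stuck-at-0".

Fault-free values for test 1 (A=0, B=0, C=1, D=0, E=0): M1=0, M2=1, M3=1, M4=1, M5=0, M6=0, M7=1, M8=0, M9=1, M10=1, giving Y1=1, Y2=1. Observed Y1=0, Y2=1.
Test 1: faults giving observed Y1=0, Y2=1 are {M1 stuck-at-1, M5 stuck-at-1, M7 stuck-at-0}.
Test 2 (A=1, B=0, C=0, D=0, E=1): fault-free M1=0, M2=1, M3=1, M4=0, M5=1, M6=1, M7=0, M8=0, M9=1, M10=1 → Y1=0, Y2=1; observed Y1=0, Y2=1. Eliminates M1 stuck-at-1.
Test 3 (A=1, B=1, C=1, D=0, E=0): fault-free M1=0, M2=1, M3=0, M4=1, M5=1, M6=0, M7=1, M8=0, M9=1, M10=1 → Y1=1, Y2=1; observed Y1=1, Y2=1. Eliminates M7 stuck-at-0.
Only M5 stuck-at-1 is consistent with every test.

M5 stuck-at-1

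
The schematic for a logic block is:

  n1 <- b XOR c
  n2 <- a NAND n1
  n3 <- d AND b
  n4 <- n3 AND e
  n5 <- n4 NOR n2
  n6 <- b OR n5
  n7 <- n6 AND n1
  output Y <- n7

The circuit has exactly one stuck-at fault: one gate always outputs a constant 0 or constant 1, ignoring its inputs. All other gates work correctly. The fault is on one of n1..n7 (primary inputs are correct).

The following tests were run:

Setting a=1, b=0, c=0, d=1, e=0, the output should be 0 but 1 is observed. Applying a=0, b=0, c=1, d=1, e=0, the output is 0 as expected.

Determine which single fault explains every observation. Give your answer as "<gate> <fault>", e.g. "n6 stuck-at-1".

n1 stuck-at-1

Fault-free values for test 1 (a=1, b=0, c=0, d=1, e=0): n1=0, n2=1, n3=0, n4=0, n5=0, n6=0, n7=0, giving Y=0. Observed 1.
Test 1: faults giving observed 1 are {n1 stuck-at-1, n7 stuck-at-1}.
Test 2 (a=0, b=0, c=1, d=1, e=0): fault-free n1=1, n2=1, n3=0, n4=0, n5=0, n6=0, n7=0 → 0; observed 0. Eliminates n7 stuck-at-1.
Only n1 stuck-at-1 is consistent with every test.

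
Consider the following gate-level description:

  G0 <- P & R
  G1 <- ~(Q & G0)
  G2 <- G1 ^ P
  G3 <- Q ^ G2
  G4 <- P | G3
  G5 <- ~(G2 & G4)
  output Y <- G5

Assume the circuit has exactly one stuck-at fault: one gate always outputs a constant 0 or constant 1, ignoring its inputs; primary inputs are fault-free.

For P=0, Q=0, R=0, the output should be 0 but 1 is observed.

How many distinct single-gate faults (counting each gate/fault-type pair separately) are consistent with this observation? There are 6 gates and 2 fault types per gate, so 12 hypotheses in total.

Fault-free: G0=0, G1=1, G2=1, G3=1, G4=1, G5=0 → 0. Observed 1.
  G0 stuck-at-0: output 0 ✗
  G0 stuck-at-1: output 0 ✗
  G1 stuck-at-0: output 1 ✓
  G1 stuck-at-1: output 0 ✗
  G2 stuck-at-0: output 1 ✓
  G2 stuck-at-1: output 0 ✗
  G3 stuck-at-0: output 1 ✓
  G3 stuck-at-1: output 0 ✗
  G4 stuck-at-0: output 1 ✓
  G4 stuck-at-1: output 0 ✗
  G5 stuck-at-0: output 0 ✗
  G5 stuck-at-1: output 1 ✓
Consistent faults: {G1 stuck-at-0, G2 stuck-at-0, G3 stuck-at-0, G4 stuck-at-0, G5 stuck-at-1} — 5 in all.

5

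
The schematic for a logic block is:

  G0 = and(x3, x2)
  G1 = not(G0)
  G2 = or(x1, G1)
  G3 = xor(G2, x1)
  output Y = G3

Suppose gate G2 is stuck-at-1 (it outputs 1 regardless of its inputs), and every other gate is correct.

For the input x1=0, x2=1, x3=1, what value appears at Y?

1

Propagate with G2 forced: G0=1, G1=0, G2=1 [stuck-at-1], G3=1.
So Y = 1. (Without the fault it would be 0.)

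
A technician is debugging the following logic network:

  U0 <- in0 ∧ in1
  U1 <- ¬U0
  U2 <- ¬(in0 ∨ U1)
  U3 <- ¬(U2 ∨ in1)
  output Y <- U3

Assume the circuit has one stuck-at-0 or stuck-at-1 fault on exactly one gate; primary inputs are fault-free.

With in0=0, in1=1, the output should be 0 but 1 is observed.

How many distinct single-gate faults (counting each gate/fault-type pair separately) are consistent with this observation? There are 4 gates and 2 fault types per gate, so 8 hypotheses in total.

1

Fault-free: U0=0, U1=1, U2=0, U3=0 → 0. Observed 1.
  U0 stuck-at-0: output 0 ✗
  U0 stuck-at-1: output 0 ✗
  U1 stuck-at-0: output 0 ✗
  U1 stuck-at-1: output 0 ✗
  U2 stuck-at-0: output 0 ✗
  U2 stuck-at-1: output 0 ✗
  U3 stuck-at-0: output 0 ✗
  U3 stuck-at-1: output 1 ✓
Consistent faults: {U3 stuck-at-1} — 1 in all.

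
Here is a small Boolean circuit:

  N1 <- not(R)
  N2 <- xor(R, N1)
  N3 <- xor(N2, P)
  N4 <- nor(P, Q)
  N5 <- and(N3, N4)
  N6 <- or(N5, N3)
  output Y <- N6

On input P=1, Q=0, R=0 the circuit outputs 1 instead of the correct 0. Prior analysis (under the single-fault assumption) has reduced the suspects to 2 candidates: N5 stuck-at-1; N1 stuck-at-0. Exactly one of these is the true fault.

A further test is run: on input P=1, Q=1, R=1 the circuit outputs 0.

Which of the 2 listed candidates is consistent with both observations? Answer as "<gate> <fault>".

N1 stuck-at-0

Evaluate each candidate on input P=1, Q=1, R=1:
  N5 stuck-at-1: N1=0, N2=1, N3=0, N4=0, N5=1 [stuck-at-1], N6=1 → 1 — eliminated
  N1 stuck-at-0: N1=0 [stuck-at-0], N2=1, N3=0, N4=0, N5=0, N6=0 → 0 — matches
Only N1 stuck-at-0 reproduces the observed 0.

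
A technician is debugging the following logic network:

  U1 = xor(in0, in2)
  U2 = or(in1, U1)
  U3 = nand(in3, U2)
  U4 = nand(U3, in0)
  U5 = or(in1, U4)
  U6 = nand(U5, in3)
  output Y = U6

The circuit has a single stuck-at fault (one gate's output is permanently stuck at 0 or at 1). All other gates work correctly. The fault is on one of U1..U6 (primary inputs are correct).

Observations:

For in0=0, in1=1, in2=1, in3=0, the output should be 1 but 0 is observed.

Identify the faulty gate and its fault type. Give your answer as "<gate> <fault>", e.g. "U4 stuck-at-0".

Fault-free values for test 1 (in0=0, in1=1, in2=1, in3=0): U1=1, U2=1, U3=1, U4=1, U5=1, U6=1, giving Y=1. Observed 0.
Test 1: faults giving observed 0 are {U6 stuck-at-0}.
Only U6 stuck-at-0 is consistent with every test.

U6 stuck-at-0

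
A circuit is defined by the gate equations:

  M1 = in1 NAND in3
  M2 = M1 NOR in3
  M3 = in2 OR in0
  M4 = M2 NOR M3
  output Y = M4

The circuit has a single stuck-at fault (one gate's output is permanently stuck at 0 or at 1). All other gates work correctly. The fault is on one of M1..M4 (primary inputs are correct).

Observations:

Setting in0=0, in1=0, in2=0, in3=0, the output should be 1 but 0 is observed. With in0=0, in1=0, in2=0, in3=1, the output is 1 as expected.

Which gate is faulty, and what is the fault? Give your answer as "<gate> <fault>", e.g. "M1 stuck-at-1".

Fault-free values for test 1 (in0=0, in1=0, in2=0, in3=0): M1=1, M2=0, M3=0, M4=1, giving Y=1. Observed 0.
Test 1: faults giving observed 0 are {M1 stuck-at-0, M2 stuck-at-1, M3 stuck-at-1, M4 stuck-at-0}.
Test 2 (in0=0, in1=0, in2=0, in3=1): fault-free M1=1, M2=0, M3=0, M4=1 → 1; observed 1. Eliminates M2 stuck-at-1, M3 stuck-at-1, M4 stuck-at-0.
Only M1 stuck-at-0 is consistent with every test.

M1 stuck-at-0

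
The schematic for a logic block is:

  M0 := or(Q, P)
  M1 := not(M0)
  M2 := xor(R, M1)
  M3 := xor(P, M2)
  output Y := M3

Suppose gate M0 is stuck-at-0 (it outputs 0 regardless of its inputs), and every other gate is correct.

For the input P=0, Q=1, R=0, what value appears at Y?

1

Propagate with M0 forced: M0=0 [stuck-at-0], M1=1, M2=1, M3=1.
So Y = 1. (Without the fault it would be 0.)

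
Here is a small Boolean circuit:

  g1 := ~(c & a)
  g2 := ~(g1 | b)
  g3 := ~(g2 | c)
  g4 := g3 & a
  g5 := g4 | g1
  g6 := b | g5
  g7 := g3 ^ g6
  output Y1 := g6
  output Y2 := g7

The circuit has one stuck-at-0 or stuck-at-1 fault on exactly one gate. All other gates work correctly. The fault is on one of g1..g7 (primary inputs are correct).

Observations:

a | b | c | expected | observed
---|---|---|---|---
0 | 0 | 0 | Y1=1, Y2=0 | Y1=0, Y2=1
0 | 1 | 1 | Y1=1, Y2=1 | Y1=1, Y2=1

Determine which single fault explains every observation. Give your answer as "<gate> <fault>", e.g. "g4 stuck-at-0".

Fault-free values for test 1 (a=0, b=0, c=0): g1=1, g2=0, g3=1, g4=0, g5=1, g6=1, g7=0, giving Y1=1, Y2=0. Observed Y1=0, Y2=1.
Test 1: faults giving observed Y1=0, Y2=1 are {g5 stuck-at-0, g6 stuck-at-0}.
Test 2 (a=0, b=1, c=1): fault-free g1=1, g2=0, g3=0, g4=0, g5=1, g6=1, g7=1 → Y1=1, Y2=1; observed Y1=1, Y2=1. Eliminates g6 stuck-at-0.
Only g5 stuck-at-0 is consistent with every test.

g5 stuck-at-0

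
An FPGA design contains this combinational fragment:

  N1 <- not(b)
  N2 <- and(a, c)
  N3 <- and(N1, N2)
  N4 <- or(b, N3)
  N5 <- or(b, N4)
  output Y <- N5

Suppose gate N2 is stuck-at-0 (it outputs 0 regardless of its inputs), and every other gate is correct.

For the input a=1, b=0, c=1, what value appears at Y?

0

Propagate with N2 forced: N1=1, N2=0 [stuck-at-0], N3=0, N4=0, N5=0.
So Y = 0. (Without the fault it would be 1.)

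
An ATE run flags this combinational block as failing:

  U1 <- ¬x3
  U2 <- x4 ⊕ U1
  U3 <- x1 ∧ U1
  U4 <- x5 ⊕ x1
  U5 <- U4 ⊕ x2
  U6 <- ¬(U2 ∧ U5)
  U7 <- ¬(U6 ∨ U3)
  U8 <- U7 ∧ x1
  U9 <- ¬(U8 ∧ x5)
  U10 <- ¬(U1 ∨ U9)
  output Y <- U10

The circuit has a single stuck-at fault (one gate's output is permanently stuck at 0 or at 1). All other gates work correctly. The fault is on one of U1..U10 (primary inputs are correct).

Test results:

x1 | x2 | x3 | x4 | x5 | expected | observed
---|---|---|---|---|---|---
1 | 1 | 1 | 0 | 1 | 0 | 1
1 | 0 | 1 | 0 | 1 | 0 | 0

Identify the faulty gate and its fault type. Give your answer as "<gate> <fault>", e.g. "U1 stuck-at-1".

Fault-free values for test 1 (x1=1, x2=1, x3=1, x4=0, x5=1): U1=0, U2=0, U3=0, U4=0, U5=1, U6=1, U7=0, U8=0, U9=1, U10=0, giving Y=0. Observed 1.
Test 1: faults giving observed 1 are {U2 stuck-at-1, U6 stuck-at-0, U7 stuck-at-1, U8 stuck-at-1, U9 stuck-at-0, U10 stuck-at-1}.
Test 2 (x1=1, x2=0, x3=1, x4=0, x5=1): fault-free U1=0, U2=0, U3=0, U4=0, U5=0, U6=1, U7=0, U8=0, U9=1, U10=0 → 0; observed 0. Eliminates U6 stuck-at-0, U7 stuck-at-1, U8 stuck-at-1, U9 stuck-at-0, U10 stuck-at-1.
Only U2 stuck-at-1 is consistent with every test.

U2 stuck-at-1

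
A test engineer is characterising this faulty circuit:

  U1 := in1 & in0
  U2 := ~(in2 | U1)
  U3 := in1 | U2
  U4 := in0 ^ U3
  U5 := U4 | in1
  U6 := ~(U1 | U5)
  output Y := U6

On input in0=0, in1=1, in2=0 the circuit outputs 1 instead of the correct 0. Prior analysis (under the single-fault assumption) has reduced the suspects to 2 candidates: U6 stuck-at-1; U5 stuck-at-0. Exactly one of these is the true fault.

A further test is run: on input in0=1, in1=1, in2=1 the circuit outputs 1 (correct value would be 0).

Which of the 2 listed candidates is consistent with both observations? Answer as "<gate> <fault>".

Evaluate each candidate on input in0=1, in1=1, in2=1:
  U6 stuck-at-1: U1=1, U2=0, U3=1, U4=0, U5=1, U6=1 [stuck-at-1] → 1 — matches
  U5 stuck-at-0: U1=1, U2=0, U3=1, U4=0, U5=0 [stuck-at-0], U6=0 → 0 — eliminated
Only U6 stuck-at-1 reproduces the observed 1.

U6 stuck-at-1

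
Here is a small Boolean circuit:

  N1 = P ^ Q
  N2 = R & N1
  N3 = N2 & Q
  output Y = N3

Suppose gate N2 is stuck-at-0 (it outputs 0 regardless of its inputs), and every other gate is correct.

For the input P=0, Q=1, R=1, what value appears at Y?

0

Propagate with N2 forced: N1=1, N2=0 [stuck-at-0], N3=0.
So Y = 0. (Without the fault it would be 1.)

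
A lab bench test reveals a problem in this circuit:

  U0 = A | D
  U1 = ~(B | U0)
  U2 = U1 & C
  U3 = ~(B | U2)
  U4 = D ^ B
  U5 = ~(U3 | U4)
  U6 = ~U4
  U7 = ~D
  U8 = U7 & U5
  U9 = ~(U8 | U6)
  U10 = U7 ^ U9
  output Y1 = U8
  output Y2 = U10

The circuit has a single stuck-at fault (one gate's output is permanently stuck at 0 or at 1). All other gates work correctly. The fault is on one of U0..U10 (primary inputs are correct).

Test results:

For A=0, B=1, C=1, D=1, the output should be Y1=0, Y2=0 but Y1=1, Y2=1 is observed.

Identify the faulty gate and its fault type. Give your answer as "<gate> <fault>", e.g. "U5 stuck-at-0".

Fault-free values for test 1 (A=0, B=1, C=1, D=1): U0=1, U1=0, U2=0, U3=0, U4=0, U5=1, U6=1, U7=0, U8=0, U9=0, U10=0, giving Y1=0, Y2=0. Observed Y1=1, Y2=1.
Test 1: faults giving observed Y1=1, Y2=1 are {U7 stuck-at-1}.
Only U7 stuck-at-1 is consistent with every test.

U7 stuck-at-1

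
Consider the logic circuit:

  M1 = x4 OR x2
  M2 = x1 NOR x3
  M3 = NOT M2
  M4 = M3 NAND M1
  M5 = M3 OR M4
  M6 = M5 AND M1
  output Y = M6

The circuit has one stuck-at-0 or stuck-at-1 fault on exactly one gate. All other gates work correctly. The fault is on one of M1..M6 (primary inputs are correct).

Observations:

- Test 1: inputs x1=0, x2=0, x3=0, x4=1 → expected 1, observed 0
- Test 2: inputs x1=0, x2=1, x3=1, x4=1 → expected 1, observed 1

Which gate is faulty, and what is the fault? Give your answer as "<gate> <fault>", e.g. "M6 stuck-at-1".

Fault-free values for test 1 (x1=0, x2=0, x3=0, x4=1): M1=1, M2=1, M3=0, M4=1, M5=1, M6=1, giving Y=1. Observed 0.
Test 1: faults giving observed 0 are {M1 stuck-at-0, M4 stuck-at-0, M5 stuck-at-0, M6 stuck-at-0}.
Test 2 (x1=0, x2=1, x3=1, x4=1): fault-free M1=1, M2=0, M3=1, M4=0, M5=1, M6=1 → 1; observed 1. Eliminates M1 stuck-at-0, M5 stuck-at-0, M6 stuck-at-0.
Only M4 stuck-at-0 is consistent with every test.

M4 stuck-at-0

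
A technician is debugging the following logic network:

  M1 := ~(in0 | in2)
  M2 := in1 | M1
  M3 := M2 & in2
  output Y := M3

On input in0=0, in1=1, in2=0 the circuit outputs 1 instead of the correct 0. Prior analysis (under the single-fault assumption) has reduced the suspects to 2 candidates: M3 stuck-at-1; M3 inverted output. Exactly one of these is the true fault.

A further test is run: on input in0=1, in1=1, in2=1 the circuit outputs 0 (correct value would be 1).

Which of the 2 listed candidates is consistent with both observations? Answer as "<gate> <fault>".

M3 inverted output

Evaluate each candidate on input in0=1, in1=1, in2=1:
  M3 stuck-at-1: M1=0, M2=1, M3=1 [stuck-at-1] → 1 — eliminated
  M3 inverted output: M1=0, M2=1, M3=0 [inverted output] → 0 — matches
Only M3 inverted output reproduces the observed 0.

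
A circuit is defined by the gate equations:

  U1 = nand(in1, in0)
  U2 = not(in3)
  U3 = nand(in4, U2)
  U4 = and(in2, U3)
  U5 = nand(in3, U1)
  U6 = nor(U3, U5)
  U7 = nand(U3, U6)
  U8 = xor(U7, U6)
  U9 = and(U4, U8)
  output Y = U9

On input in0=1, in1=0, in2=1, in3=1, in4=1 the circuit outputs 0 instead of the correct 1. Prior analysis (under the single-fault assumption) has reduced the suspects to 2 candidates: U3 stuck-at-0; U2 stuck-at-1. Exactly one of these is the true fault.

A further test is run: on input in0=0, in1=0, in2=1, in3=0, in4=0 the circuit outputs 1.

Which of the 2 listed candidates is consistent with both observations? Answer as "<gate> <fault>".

U2 stuck-at-1

Evaluate each candidate on input in0=0, in1=0, in2=1, in3=0, in4=0:
  U3 stuck-at-0: U1=1, U2=1, U3=0 [stuck-at-0], U4=0, U5=1, U6=0, U7=1, U8=1, U9=0 → 0 — eliminated
  U2 stuck-at-1: U1=1, U2=1 [stuck-at-1], U3=1, U4=1, U5=1, U6=0, U7=1, U8=1, U9=1 → 1 — matches
Only U2 stuck-at-1 reproduces the observed 1.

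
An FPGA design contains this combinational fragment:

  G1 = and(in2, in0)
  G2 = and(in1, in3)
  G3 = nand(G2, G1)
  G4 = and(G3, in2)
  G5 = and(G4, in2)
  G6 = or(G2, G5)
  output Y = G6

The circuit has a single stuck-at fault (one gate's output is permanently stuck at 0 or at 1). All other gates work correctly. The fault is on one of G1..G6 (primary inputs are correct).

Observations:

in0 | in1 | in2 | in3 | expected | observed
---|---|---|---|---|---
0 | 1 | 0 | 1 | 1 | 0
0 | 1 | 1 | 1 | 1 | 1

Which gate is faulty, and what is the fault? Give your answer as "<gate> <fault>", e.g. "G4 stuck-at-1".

G2 stuck-at-0

Fault-free values for test 1 (in0=0, in1=1, in2=0, in3=1): G1=0, G2=1, G3=1, G4=0, G5=0, G6=1, giving Y=1. Observed 0.
Test 1: faults giving observed 0 are {G2 stuck-at-0, G6 stuck-at-0}.
Test 2 (in0=0, in1=1, in2=1, in3=1): fault-free G1=0, G2=1, G3=1, G4=1, G5=1, G6=1 → 1; observed 1. Eliminates G6 stuck-at-0.
Only G2 stuck-at-0 is consistent with every test.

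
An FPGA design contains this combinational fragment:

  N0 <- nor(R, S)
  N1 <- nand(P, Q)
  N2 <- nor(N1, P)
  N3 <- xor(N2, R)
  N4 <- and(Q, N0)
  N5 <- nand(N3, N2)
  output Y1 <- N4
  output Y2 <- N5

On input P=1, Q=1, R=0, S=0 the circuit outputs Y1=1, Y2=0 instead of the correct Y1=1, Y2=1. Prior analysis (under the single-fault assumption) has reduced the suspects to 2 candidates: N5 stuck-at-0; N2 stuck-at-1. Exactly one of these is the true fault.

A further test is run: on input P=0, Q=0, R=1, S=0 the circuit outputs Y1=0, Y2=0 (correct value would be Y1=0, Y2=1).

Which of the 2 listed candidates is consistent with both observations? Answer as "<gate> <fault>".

N5 stuck-at-0

Evaluate each candidate on input P=0, Q=0, R=1, S=0:
  N5 stuck-at-0: N0=0, N1=1, N2=0, N3=1, N4=0, N5=0 [stuck-at-0] → Y1=0, Y2=0 — matches
  N2 stuck-at-1: N0=0, N1=1, N2=1 [stuck-at-1], N3=0, N4=0, N5=1 → Y1=0, Y2=1 — eliminated
Only N5 stuck-at-0 reproduces the observed Y1=0, Y2=0.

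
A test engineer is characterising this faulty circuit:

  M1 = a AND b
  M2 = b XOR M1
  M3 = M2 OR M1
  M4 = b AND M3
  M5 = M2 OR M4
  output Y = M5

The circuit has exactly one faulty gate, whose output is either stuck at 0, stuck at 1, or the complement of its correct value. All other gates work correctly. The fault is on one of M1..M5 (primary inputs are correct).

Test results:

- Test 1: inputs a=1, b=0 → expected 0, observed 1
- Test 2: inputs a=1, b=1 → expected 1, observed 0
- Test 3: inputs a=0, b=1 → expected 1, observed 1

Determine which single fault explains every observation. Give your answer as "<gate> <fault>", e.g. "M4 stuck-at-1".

M4 inverted output

Fault-free values for test 1 (a=1, b=0): M1=0, M2=0, M3=0, M4=0, M5=0, giving Y=0. Observed 1.
Test 1: faults giving observed 1 are {M1 stuck-at-1, M1 inverted output, M2 stuck-at-1, M2 inverted output, M4 stuck-at-1, M4 inverted output, M5 stuck-at-1, M5 inverted output}.
Test 2 (a=1, b=1): fault-free M1=1, M2=0, M3=1, M4=1, M5=1 → 1; observed 0. Eliminates M1 stuck-at-1, M1 inverted output, M2 stuck-at-1, M2 inverted output, M4 stuck-at-1, M5 stuck-at-1.
Test 3 (a=0, b=1): fault-free M1=0, M2=1, M3=1, M4=1, M5=1 → 1; observed 1. Eliminates M5 inverted output.
Only M4 inverted output is consistent with every test.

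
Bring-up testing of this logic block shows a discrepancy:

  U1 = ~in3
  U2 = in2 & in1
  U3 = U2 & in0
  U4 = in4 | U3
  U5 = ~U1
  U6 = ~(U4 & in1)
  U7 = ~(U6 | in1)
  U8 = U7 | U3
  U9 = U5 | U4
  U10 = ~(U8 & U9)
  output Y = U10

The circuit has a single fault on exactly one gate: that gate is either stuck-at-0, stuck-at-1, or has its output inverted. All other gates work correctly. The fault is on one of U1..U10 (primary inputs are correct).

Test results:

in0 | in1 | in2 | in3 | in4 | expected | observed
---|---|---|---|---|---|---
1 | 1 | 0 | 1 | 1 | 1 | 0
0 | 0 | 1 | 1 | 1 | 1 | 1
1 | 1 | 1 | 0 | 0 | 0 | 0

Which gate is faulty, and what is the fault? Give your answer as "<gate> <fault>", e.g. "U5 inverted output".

Fault-free values for test 1 (in0=1, in1=1, in2=0, in3=1, in4=1): U1=0, U2=0, U3=0, U4=1, U5=1, U6=0, U7=0, U8=0, U9=1, U10=1, giving Y=1. Observed 0.
Test 1: faults giving observed 0 are {U2 stuck-at-1, U2 inverted output, U3 stuck-at-1, U3 inverted output, U7 stuck-at-1, U7 inverted output, U8 stuck-at-1, U8 inverted output, U10 stuck-at-0, U10 inverted output}.
Test 2 (in0=0, in1=0, in2=1, in3=1, in4=1): fault-free U1=0, U2=0, U3=0, U4=1, U5=1, U6=1, U7=0, U8=0, U9=1, U10=1 → 1; observed 1. Eliminates U3 stuck-at-1, U3 inverted output, U7 stuck-at-1, U7 inverted output, U8 stuck-at-1, U8 inverted output, U10 stuck-at-0, U10 inverted output.
Test 3 (in0=1, in1=1, in2=1, in3=0, in4=0): fault-free U1=1, U2=1, U3=1, U4=1, U5=0, U6=0, U7=0, U8=1, U9=1, U10=0 → 0; observed 0. Eliminates U2 inverted output.
Only U2 stuck-at-1 is consistent with every test.

U2 stuck-at-1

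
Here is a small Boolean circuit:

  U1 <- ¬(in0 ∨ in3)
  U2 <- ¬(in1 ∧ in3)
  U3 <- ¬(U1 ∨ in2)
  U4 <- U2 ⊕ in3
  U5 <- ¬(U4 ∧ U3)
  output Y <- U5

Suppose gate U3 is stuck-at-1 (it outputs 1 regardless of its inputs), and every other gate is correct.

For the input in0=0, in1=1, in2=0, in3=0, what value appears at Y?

0

Propagate with U3 forced: U1=1, U2=1, U3=1 [stuck-at-1], U4=1, U5=0.
So Y = 0. (Without the fault it would be 1.)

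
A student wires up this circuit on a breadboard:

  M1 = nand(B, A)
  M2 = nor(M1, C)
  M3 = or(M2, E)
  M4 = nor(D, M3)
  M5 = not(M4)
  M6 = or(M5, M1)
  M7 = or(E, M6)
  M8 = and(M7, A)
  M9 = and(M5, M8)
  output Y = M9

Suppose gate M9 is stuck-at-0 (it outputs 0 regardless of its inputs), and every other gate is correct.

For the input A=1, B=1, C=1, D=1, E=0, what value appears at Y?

0

Propagate with M9 forced: M1=0, M2=0, M3=0, M4=0, M5=1, M6=1, M7=1, M8=1, M9=0 [stuck-at-0].
So Y = 0. (Without the fault it would be 1.)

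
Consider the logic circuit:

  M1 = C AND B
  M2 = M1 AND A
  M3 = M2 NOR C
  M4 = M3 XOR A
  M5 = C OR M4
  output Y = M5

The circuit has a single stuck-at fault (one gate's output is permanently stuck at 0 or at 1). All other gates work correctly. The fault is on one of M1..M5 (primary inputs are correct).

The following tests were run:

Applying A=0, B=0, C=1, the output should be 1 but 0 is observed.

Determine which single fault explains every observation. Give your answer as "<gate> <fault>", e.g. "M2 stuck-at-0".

M5 stuck-at-0

Fault-free values for test 1 (A=0, B=0, C=1): M1=0, M2=0, M3=0, M4=0, M5=1, giving Y=1. Observed 0.
Test 1: faults giving observed 0 are {M5 stuck-at-0}.
Only M5 stuck-at-0 is consistent with every test.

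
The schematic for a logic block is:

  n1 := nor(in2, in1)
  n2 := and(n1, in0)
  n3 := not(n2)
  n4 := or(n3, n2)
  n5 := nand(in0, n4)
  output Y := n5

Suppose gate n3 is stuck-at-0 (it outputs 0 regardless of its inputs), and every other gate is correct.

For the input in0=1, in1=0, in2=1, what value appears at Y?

Propagate with n3 forced: n1=0, n2=0, n3=0 [stuck-at-0], n4=0, n5=1.
So Y = 1. (Without the fault it would be 0.)

1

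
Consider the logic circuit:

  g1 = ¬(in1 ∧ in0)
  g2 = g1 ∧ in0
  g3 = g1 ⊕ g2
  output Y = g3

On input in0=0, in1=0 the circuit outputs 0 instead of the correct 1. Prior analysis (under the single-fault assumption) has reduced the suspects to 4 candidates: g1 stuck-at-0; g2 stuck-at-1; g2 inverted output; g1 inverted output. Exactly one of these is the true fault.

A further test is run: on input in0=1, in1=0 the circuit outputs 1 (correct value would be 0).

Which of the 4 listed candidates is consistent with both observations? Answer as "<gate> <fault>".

Evaluate each candidate on input in0=1, in1=0:
  g1 stuck-at-0: g1=0 [stuck-at-0], g2=0, g3=0 → 0 — eliminated
  g2 stuck-at-1: g1=1, g2=1 [stuck-at-1], g3=0 → 0 — eliminated
  g2 inverted output: g1=1, g2=0 [inverted output], g3=1 → 1 — matches
  g1 inverted output: g1=0 [inverted output], g2=0, g3=0 → 0 — eliminated
Only g2 inverted output reproduces the observed 1.

g2 inverted output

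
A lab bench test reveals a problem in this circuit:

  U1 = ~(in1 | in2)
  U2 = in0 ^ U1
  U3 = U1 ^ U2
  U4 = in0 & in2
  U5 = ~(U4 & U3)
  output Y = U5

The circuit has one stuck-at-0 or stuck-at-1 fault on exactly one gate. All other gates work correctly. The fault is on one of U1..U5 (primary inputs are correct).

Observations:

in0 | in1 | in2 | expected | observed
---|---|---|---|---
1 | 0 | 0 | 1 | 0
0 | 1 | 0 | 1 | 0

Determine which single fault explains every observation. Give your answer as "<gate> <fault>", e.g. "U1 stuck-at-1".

Fault-free values for test 1 (in0=1, in1=0, in2=0): U1=1, U2=0, U3=1, U4=0, U5=1, giving Y=1. Observed 0.
Test 1: faults giving observed 0 are {U4 stuck-at-1, U5 stuck-at-0}.
Test 2 (in0=0, in1=1, in2=0): fault-free U1=0, U2=0, U3=0, U4=0, U5=1 → 1; observed 0. Eliminates U4 stuck-at-1.
Only U5 stuck-at-0 is consistent with every test.

U5 stuck-at-0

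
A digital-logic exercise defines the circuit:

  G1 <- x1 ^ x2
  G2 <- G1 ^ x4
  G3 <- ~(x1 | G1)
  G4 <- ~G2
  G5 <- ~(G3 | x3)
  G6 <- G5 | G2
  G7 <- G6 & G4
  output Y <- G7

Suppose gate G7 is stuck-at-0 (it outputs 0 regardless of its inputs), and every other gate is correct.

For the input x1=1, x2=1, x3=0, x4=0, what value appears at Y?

0

Propagate with G7 forced: G1=0, G2=0, G3=0, G4=1, G5=1, G6=1, G7=0 [stuck-at-0].
So Y = 0. (Without the fault it would be 1.)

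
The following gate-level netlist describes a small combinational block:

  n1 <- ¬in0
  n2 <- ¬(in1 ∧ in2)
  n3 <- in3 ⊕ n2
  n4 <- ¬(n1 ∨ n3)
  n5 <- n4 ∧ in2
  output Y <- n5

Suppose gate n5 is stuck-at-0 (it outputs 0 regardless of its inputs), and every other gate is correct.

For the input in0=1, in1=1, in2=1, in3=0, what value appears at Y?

0

Propagate with n5 forced: n1=0, n2=0, n3=0, n4=1, n5=0 [stuck-at-0].
So Y = 0. (Without the fault it would be 1.)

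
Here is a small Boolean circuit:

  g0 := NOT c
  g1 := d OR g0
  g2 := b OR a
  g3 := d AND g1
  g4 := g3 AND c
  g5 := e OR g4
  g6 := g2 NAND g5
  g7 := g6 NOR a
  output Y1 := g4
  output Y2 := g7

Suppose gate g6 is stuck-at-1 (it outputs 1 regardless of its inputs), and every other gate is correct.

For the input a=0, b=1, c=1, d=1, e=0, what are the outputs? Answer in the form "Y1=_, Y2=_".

Propagate with g6 forced: g0=0, g1=1, g2=1, g3=1, g4=1, g5=1, g6=1 [stuck-at-1], g7=0.
So the outputs are Y1=1, Y2=0. (Without the fault they would be Y1=1, Y2=1.)

Y1=1, Y2=0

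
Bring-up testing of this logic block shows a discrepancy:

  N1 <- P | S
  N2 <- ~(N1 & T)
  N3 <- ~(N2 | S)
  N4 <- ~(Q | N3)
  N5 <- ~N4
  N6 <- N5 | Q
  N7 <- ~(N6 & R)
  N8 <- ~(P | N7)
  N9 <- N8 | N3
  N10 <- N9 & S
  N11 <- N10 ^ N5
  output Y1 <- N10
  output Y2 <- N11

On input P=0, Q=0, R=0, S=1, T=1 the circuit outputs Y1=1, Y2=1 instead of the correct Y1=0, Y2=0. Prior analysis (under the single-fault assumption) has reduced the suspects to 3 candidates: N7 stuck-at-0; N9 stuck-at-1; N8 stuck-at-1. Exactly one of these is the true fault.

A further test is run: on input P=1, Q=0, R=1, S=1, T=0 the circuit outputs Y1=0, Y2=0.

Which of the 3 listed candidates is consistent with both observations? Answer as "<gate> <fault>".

N7 stuck-at-0

Evaluate each candidate on input P=1, Q=0, R=1, S=1, T=0:
  N7 stuck-at-0: N1=1, N2=1, N3=0, N4=1, N5=0, N6=0, N7=0 [stuck-at-0], N8=0, N9=0, N10=0, N11=0 → Y1=0, Y2=0 — matches
  N9 stuck-at-1: N1=1, N2=1, N3=0, N4=1, N5=0, N6=0, N7=1, N8=0, N9=1 [stuck-at-1], N10=1, N11=1 → Y1=1, Y2=1 — eliminated
  N8 stuck-at-1: N1=1, N2=1, N3=0, N4=1, N5=0, N6=0, N7=1, N8=1 [stuck-at-1], N9=1, N10=1, N11=1 → Y1=1, Y2=1 — eliminated
Only N7 stuck-at-0 reproduces the observed Y1=0, Y2=0.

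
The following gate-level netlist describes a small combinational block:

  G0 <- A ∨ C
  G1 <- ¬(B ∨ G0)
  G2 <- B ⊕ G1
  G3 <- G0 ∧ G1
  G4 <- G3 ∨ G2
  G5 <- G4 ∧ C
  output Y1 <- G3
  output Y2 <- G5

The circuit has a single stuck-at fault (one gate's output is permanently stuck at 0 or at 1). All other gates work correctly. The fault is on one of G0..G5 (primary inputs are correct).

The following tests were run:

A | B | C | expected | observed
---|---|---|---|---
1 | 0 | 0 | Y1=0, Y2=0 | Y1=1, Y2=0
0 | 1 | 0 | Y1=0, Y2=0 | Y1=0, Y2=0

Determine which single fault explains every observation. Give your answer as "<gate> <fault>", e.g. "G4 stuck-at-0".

Fault-free values for test 1 (A=1, B=0, C=0): G0=1, G1=0, G2=0, G3=0, G4=0, G5=0, giving Y1=0, Y2=0. Observed Y1=1, Y2=0.
Test 1: faults giving observed Y1=1, Y2=0 are {G1 stuck-at-1, G3 stuck-at-1}.
Test 2 (A=0, B=1, C=0): fault-free G0=0, G1=0, G2=1, G3=0, G4=1, G5=0 → Y1=0, Y2=0; observed Y1=0, Y2=0. Eliminates G3 stuck-at-1.
Only G1 stuck-at-1 is consistent with every test.

G1 stuck-at-1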